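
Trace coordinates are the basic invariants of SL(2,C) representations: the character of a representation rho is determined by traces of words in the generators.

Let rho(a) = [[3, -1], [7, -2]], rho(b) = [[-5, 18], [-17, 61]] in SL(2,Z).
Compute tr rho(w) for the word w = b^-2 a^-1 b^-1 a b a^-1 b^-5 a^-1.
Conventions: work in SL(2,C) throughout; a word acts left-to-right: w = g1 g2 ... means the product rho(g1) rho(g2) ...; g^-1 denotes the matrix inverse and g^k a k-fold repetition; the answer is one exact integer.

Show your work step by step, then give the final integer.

55799928353420

rho(b^-1) = [[61, -18], [17, -5]]
... * rho(b^-1) = [[61, -18], [17, -5]]  ->  [[3415, -1008], [952, -281]]
... * rho(a^-1) = [[-2, 1], [-7, 3]]  ->  [[226, 391], [63, 109]]
... * rho(b^-1) = [[61, -18], [17, -5]]  ->  [[20433, -6023], [5696, -1679]]
... * rho(a) = [[3, -1], [7, -2]]  ->  [[19138, -8387], [5335, -2338]]
... * rho(b) = [[-5, 18], [-17, 61]]  ->  [[46889, -167123], [13071, -46588]]
... * rho(a^-1) = [[-2, 1], [-7, 3]]  ->  [[1076083, -454480], [299974, -126693]]
... * rho(b^-1) = [[61, -18], [17, -5]]  ->  [[57914903, -17097094], [16144633, -4766067]]
... * rho(b^-1) = [[61, -18], [17, -5]]  ->  [[3242158485, -956982784], [903799474, -266773059]]
... * rho(b^-1) = [[61, -18], [17, -5]]  ->  [[181502960257, -53573938810], [50596625911, -14934525237]]
... * rho(b^-1) = [[61, -18], [17, -5]]  ->  [[10160923615907, -2999183590576], [2832507251542, -836066640213]]
... * rho(b^-1) = [[61, -18], [17, -5]]  ->  [[568830219530535, -167900707133446], [158569809460441, -46804797326691]]
... * rho(a^-1) = [[-2, 1], [-7, 3]]  ->  [[37644510873052, 65128098130197], [10493962365955, 18155417480368]]
tr = 37644510873052 + 18155417480368 = 55799928353420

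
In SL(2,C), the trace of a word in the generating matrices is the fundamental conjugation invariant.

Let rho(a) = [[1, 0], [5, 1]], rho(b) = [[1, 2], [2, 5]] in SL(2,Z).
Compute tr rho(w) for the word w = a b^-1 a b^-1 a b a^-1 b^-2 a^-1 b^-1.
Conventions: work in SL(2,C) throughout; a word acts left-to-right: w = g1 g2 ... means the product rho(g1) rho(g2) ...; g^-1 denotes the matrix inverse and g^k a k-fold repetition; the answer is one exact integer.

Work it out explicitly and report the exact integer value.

rho(a) = [[1, 0], [5, 1]]
... * rho(b^-1) = [[5, -2], [-2, 1]]  ->  [[5, -2], [23, -9]]
... * rho(a) = [[1, 0], [5, 1]]  ->  [[-5, -2], [-22, -9]]
... * rho(b^-1) = [[5, -2], [-2, 1]]  ->  [[-21, 8], [-92, 35]]
... * rho(a) = [[1, 0], [5, 1]]  ->  [[19, 8], [83, 35]]
... * rho(b) = [[1, 2], [2, 5]]  ->  [[35, 78], [153, 341]]
... * rho(a^-1) = [[1, 0], [-5, 1]]  ->  [[-355, 78], [-1552, 341]]
... * rho(b^-1) = [[5, -2], [-2, 1]]  ->  [[-1931, 788], [-8442, 3445]]
... * rho(b^-1) = [[5, -2], [-2, 1]]  ->  [[-11231, 4650], [-49100, 20329]]
... * rho(a^-1) = [[1, 0], [-5, 1]]  ->  [[-34481, 4650], [-150745, 20329]]
... * rho(b^-1) = [[5, -2], [-2, 1]]  ->  [[-181705, 73612], [-794383, 321819]]
tr = -181705 + 321819 = 140114

140114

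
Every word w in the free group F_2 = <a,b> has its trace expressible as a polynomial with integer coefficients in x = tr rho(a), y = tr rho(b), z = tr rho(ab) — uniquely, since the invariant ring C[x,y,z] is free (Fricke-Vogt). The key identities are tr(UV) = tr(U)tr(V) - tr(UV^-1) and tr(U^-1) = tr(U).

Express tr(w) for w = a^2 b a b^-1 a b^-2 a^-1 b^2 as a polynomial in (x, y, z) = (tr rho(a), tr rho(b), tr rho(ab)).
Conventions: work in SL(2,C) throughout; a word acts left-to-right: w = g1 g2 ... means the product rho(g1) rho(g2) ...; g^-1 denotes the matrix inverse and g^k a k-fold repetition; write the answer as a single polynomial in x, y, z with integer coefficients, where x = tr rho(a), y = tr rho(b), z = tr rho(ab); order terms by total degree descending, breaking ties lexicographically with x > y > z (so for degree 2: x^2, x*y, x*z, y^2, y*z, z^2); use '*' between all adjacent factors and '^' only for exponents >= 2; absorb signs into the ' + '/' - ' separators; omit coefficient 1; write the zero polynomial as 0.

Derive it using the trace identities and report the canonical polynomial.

and tr(b a b a) = tr(a b) * tr(a b) - tr(1)   [split at a repeated a] = z^2 - 2
tr(b a b) = tr(b) * tr(a b) - tr(a)   [square of b] = y*z - x
tr(b a^2 b a) = tr(a) * tr(b a b a) - tr(b a b)   [square of a] = x*z^2 - y*z - x
next, tr(a^2 b) = tr(a) * tr(b a) - tr(b)   [square of a] = x*z - y
and tr(a^2) = tr(a) * tr(a) - tr(1)   [square of a] = x^2 - 2
and tr(b a^2 b) = tr(b) * tr(a^2 b) - tr(a^2)   [square of b] = x*y*z - x^2 - y^2 + 2
and tr(a b a^2 b a) = tr(a) * tr(b a^2 b a) - tr(b a^2 b)   [square of a] = x^2*z^2 - 2*x*y*z + y^2 - 2
tr(b a b a b a) = tr(b a b a) * tr(b a) - tr(a b)   [split at a repeated b] = z^3 - 3*z
and tr(b a b a b) = tr(b) * tr(a b a b) - tr(a b a)   [square of b] = y*z^2 - x*z - y
tr(a b a^2 b a b) = tr(a) * tr(b a b a b a) - tr(b a b a b)   [square of a] = x*z^3 - y*z^2 - 2*x*z + y
tr(b a^2 b a b^-1 a) = tr(a b a^2 b a) * tr(b) - tr(a b a^2 b a b)   [inverse elimination on b] = x^2*y*z^2 - 2*x*y^2*z - x*z^3 + y^3 + y*z^2 + 2*x*z - 3*y
next, tr(a b a^2) = tr(a) * tr(a b a) - tr(a b)   [square of a] = x^2*z - x*y - z
tr(b a^2 b^2 a) = tr(b) * tr(a b a^2 b) - tr(a b a^2)   [square of b] = x*y*z^2 - x^2*z - y^2*z + z
tr(b a^2 b^2) = tr(b) * tr(a^2 b^2) - tr(a^2 b)   [square of b] = x*y^2*z - x^2*y - y^3 - x*z + 3*y
tr(b^2 a^2 b a^2) = tr(a) * tr(b a^2 b^2 a) - tr(b a^2 b^2)   [square of a] = x^2*y*z^2 - x^3*z - 2*x*y^2*z + x^2*y + y^3 + 2*x*z - 3*y
and tr(b^2 a^2 b a) = tr(b) * tr(a^2 b a b) - tr(a^2 b a)   [square of b] = x*y*z^2 - x^2*z - y^2*z + z
next, tr(a b^2 a^2 b a^2) = tr(a) * tr(b^2 a^2 b a^2) - tr(b^2 a^2 b a)   [square of a] = x^3*y*z^2 - x^4*z - 2*x^2*y^2*z + x^3*y + x*y^3 - x*y*z^2 + 3*x^2*z + y^2*z - 3*x*y - z
tr(b a^2 b a b^2 a) = tr(b) * tr(a b a^2 b a b) - tr(a b a^2 b a)   [square of b] = x*y*z^3 - x^2*z^2 - y^2*z^2 + 2
tr(b a^2 b a b^2) = tr(b) * tr(a^2 b a b^2) - tr(a^2 b a b)   [square of b] = x*y^2*z^2 - x^2*y*z - y^3*z - x*z^2 + 2*y*z + x
next, tr(a b^2 a^2 b a^2 b) = tr(a) * tr(b a^2 b a b^2 a) - tr(b a^2 b a b^2)   [square of a] = x^2*y*z^3 - x^3*z^2 - 2*x*y^2*z^2 + x^2*y*z + y^3*z + x*z^2 - 2*y*z + x
tr(a b^-1 a b^2 a^2 b a) = tr(a b^2 a^2 b a^2) * tr(b) - tr(a b^2 a^2 b a^2 b)   [inverse elimination on b] = x^3*y^2*z^2 - x^4*y*z - 2*x^2*y^3*z - x^2*y*z^3 + x^3*y^2 + x^3*z^2 + x*y^4 + x*y^2*z^2 + 2*x^2*y*z - 3*x*y^2 - x*z^2 + y*z - x
tr(b a b a b^2 a) = tr(b) * tr(a b a b a b) - tr(a b a b a)   [square of b] = y*z^3 - x*z^2 - 2*y*z + x
and tr(b a b a b^2) = tr(b) * tr(a b a b^2) - tr(a b a b)   [square of b] = y^2*z^2 - x*y*z - y^2 - z^2 + 2
next, tr(b^2 a^2 b a b a) = tr(a) * tr(b a b a b^2 a) - tr(b a b a b^2)   [square of a] = x*y*z^3 - x^2*z^2 - y^2*z^2 - x*y*z + x^2 + y^2 + z^2 - 2
tr(a b^2 a^2 b a b a) = tr(a) * tr(b^2 a^2 b a b a) - tr(b^2 a^2 b a b)   [square of a] = x^2*y*z^3 - x^3*z^2 - 2*x*y^2*z^2 + y^3*z + x^3 + x*y^2 + 2*x*z^2 - 2*y*z - 3*x
next, tr(a b a b a b a b) = tr(a b) * tr(a b a b a b) - tr(a^-1 b^-1 a^-1 b^-1)   [split at a repeated a] = z^4 - 4*z^2 + 2
tr(b a b a b a b^2 a) = tr(b) * tr(a b a b a b a b) - tr(a b a b a b a)   [square of b] = y*z^4 - x*z^3 - 3*y*z^2 + 2*x*z + y
tr(b a b a b a b^2) = tr(b) * tr(a b a b a b^2) - tr(a b a b a b)   [square of b] = y^2*z^3 - x*y*z^2 - 2*y^2*z - z^3 + x*y + 3*z
tr(a b^2 a^2 b a b a b) = tr(a) * tr(b a b a b a b^2 a) - tr(b a b a b a b^2)   [square of a] = x*y*z^4 - x^2*z^3 - y^2*z^3 - 2*x*y*z^2 + 2*x^2*z + 2*y^2*z + z^3 - 3*z
next, tr(a b^-1 a b^2 a^2 b a b) = tr(a b^2 a^2 b a b a) * tr(b) - tr(a b^2 a^2 b a b a b)   [inverse elimination on b] = x^2*y^2*z^3 - x^3*y*z^2 - 2*x*y^3*z^2 - x*y*z^4 + x^2*z^3 + y^4*z + y^2*z^3 + x^3*y + x*y^3 + 4*x*y*z^2 - 2*x^2*z - 4*y^2*z - z^3 - 3*x*y + 3*z
and tr(b^2 a^2 b a b^-1 a b^-1 a) = tr(a b^-1 a b^2 a^2 b a) * tr(b) - tr(a b^-1 a b^2 a^2 b a b)   [inverse elimination on b] = x^3*y^3*z^2 - x^4*y^2*z - 2*x^2*y^4*z - 2*x^2*y^2*z^3 + x^3*y^3 + 2*x^3*y*z^2 + x*y^5 + 3*x*y^3*z^2 + x*y*z^4 + 2*x^2*y^2*z - x^2*z^3 - y^4*z - y^2*z^3 - x^3*y - 4*x*y^3 - 5*x*y*z^2 + 2*x^2*z + 5*y^2*z + z^3 + 2*x*y - 3*z
next, tr(b^-1 a^-1 b^2 a^2 b a b^-1 a) = tr(b^2 a^2 b a b^-1 a b^-1) * tr(a) - tr(b^2 a^2 b a b^-1 a b^-1 a)   [inverse elimination on a] = -x^3*y^3*z^2 + x^4*y^2*z + 2*x^2*y^4*z + 2*x^2*y^2*z^3 - x^3*y^3 - x^3*y*z^2 - x*y^5 - 3*x*y^3*z^2 - x*y*z^4 - 4*x^2*y^2*z + y^4*z + y^2*z^3 + x^3*y + 5*x*y^3 + 6*x*y*z^2 - 5*y^2*z - z^3 - 5*x*y + 3*z
tr(a^2 b a b^-1 a b^-2 a^-1 b^2) = tr(b^-1 a^-1 b^2 a^2 b a b^-1 a) * tr(b) - tr(b^-1 a^-1 b^2 a^2 b a b^-1 a b)   [inverse elimination on b] = -x^3*y^4*z^2 + x^4*y^3*z + 2*x^2*y^5*z + 2*x^2*y^3*z^3 - x^3*y^4 - x^3*y^2*z^2 - x*y^6 - 3*x*y^4*z^2 - x*y^2*z^4 - 4*x^2*y^3*z + y^5*z + y^3*z^3 + x^3*y^2 + 5*x*y^4 + 6*x*y^2*z^2 - 5*y^3*z - y*z^3 - 5*x*y^2 - x*z^2 + 4*y*z + x

-x^3*y^4*z^2 + x^4*y^3*z + 2*x^2*y^5*z + 2*x^2*y^3*z^3 - x^3*y^4 - x^3*y^2*z^2 - x*y^6 - 3*x*y^4*z^2 - x*y^2*z^4 - 4*x^2*y^3*z + y^5*z + y^3*z^3 + x^3*y^2 + 5*x*y^4 + 6*x*y^2*z^2 - 5*y^3*z - y*z^3 - 5*x*y^2 - x*z^2 + 4*y*z + x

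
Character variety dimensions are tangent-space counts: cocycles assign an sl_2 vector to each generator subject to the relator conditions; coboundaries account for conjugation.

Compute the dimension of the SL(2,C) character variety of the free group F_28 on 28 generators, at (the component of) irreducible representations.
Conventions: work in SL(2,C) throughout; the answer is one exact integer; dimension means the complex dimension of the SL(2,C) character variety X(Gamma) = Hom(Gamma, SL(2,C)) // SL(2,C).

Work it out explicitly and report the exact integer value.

Gamma = F_28 has 28 generators and no relators.
So Z^1 = (sl_2)^28 in full: dim Z^1 = 84.
dim B^1 = 3: the coboundary map is injective because an irreducible image has centralizer 0 in sl_2.
Therefore dim X = 84 - 3 = 81.

81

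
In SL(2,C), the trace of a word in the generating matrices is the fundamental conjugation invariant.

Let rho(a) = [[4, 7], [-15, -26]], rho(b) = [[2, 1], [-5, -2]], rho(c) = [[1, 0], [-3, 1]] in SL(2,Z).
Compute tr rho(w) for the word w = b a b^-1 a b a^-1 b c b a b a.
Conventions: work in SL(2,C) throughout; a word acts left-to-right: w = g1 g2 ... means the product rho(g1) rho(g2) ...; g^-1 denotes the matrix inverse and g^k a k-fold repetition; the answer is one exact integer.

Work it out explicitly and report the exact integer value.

rho(b) = [[2, 1], [-5, -2]]
... * rho(a) = [[4, 7], [-15, -26]]  ->  [[-7, -12], [10, 17]]
... * rho(b^-1) = [[-2, -1], [5, 2]]  ->  [[-46, -17], [65, 24]]
... * rho(a) = [[4, 7], [-15, -26]]  ->  [[71, 120], [-100, -169]]
... * rho(b) = [[2, 1], [-5, -2]]  ->  [[-458, -169], [645, 238]]
... * rho(a^-1) = [[-26, -7], [15, 4]]  ->  [[9373, 2530], [-13200, -3563]]
... * rho(b) = [[2, 1], [-5, -2]]  ->  [[6096, 4313], [-8585, -6074]]
... * rho(c) = [[1, 0], [-3, 1]]  ->  [[-6843, 4313], [9637, -6074]]
... * rho(b) = [[2, 1], [-5, -2]]  ->  [[-35251, -15469], [49644, 21785]]
... * rho(a) = [[4, 7], [-15, -26]]  ->  [[91031, 155437], [-128199, -218902]]
... * rho(b) = [[2, 1], [-5, -2]]  ->  [[-595123, -219843], [838112, 309605]]
... * rho(a) = [[4, 7], [-15, -26]]  ->  [[917153, 1550057], [-1291627, -2182946]]
tr = 917153 + -2182946 = -1265793

-1265793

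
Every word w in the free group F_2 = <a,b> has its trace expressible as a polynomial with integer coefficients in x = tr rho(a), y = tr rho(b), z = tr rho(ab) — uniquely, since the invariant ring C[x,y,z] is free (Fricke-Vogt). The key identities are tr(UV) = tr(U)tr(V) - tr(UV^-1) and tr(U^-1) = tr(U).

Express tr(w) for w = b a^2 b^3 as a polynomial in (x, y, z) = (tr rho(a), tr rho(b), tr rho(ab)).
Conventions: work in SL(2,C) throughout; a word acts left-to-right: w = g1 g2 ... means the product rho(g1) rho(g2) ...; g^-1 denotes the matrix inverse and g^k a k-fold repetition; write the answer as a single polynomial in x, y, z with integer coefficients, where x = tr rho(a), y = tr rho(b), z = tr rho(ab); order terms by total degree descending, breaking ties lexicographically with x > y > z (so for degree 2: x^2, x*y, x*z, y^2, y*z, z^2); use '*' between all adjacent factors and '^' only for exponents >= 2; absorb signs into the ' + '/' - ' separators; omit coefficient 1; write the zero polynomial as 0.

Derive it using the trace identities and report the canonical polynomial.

trace(a^2 b) = trace(a)*trace(b a) - trace(b) = x*z - y
trace(a^2) = trace(a)*trace(a) - trace(1) = x^2 - 2
trace(b a^2 b) = trace(b)*trace(a^2 b) - trace(a^2) = x*y*z - x^2 - y^2 + 2
trace(a^2 b^3) = trace(b)*trace(b a^2 b) - trace(b a^2) = x*y^2*z - x^2*y - y^3 - x*z + 3*y
trace(b a^2 b^3) = trace(b)*trace(a^2 b^3) - trace(a^2 b^2) = x*y^3*z - x^2*y^2 - y^4 - 2*x*y*z + x^2 + 4*y^2 - 2

x*y^3*z - x^2*y^2 - y^4 - 2*x*y*z + x^2 + 4*y^2 - 2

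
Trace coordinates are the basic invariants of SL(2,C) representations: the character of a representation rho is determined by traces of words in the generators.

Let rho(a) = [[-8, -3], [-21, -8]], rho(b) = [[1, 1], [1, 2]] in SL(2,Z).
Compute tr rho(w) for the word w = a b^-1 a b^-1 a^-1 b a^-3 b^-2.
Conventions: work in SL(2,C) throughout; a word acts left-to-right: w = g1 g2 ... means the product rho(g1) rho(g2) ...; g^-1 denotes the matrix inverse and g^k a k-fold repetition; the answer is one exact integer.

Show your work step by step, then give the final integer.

rho(a) = [[-8, -3], [-21, -8]]
... * rho(b^-1) = [[2, -1], [-1, 1]]  ->  [[-13, 5], [-34, 13]]
... * rho(a) = [[-8, -3], [-21, -8]]  ->  [[-1, -1], [-1, -2]]
... * rho(b^-1) = [[2, -1], [-1, 1]]  ->  [[-1, 0], [0, -1]]
... * rho(a^-1) = [[-8, 3], [21, -8]]  ->  [[8, -3], [-21, 8]]
... * rho(b) = [[1, 1], [1, 2]]  ->  [[5, 2], [-13, -5]]
... * rho(a^-1) = [[-8, 3], [21, -8]]  ->  [[2, -1], [-1, 1]]
... * rho(a^-1) = [[-8, 3], [21, -8]]  ->  [[-37, 14], [29, -11]]
... * rho(a^-1) = [[-8, 3], [21, -8]]  ->  [[590, -223], [-463, 175]]
... * rho(b^-1) = [[2, -1], [-1, 1]]  ->  [[1403, -813], [-1101, 638]]
... * rho(b^-1) = [[2, -1], [-1, 1]]  ->  [[3619, -2216], [-2840, 1739]]
tr = 3619 + 1739 = 5358

5358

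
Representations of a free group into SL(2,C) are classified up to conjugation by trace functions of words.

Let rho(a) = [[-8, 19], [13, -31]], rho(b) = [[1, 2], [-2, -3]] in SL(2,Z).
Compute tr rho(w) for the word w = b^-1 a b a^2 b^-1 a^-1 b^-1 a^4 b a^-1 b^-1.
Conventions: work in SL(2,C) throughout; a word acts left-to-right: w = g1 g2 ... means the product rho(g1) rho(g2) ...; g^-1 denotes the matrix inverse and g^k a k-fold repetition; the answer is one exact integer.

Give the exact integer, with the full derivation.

450848201491925

rho(b^-1) = [[-3, -2], [2, 1]]
... * rho(a) = [[-8, 19], [13, -31]]  ->  [[-2, 5], [-3, 7]]
... * rho(b) = [[1, 2], [-2, -3]]  ->  [[-12, -19], [-17, -27]]
... * rho(a) = [[-8, 19], [13, -31]]  ->  [[-151, 361], [-215, 514]]
... * rho(a) = [[-8, 19], [13, -31]]  ->  [[5901, -14060], [8402, -20019]]
... * rho(b^-1) = [[-3, -2], [2, 1]]  ->  [[-45823, -25862], [-65244, -36823]]
... * rho(a^-1) = [[-31, -19], [-13, -8]]  ->  [[1756719, 1077533], [2501263, 1534220]]
... * rho(b^-1) = [[-3, -2], [2, 1]]  ->  [[-3115091, -2435905], [-4435349, -3468306]]
... * rho(a) = [[-8, 19], [13, -31]]  ->  [[-6746037, 16326326], [-9605186, 23245855]]
... * rho(a) = [[-8, 19], [13, -31]]  ->  [[266210534, -634290809], [379037603, -903120039]]
... * rho(a) = [[-8, 19], [13, -31]]  ->  [[-10375464789, 24721015225], [-14772861331, 35198435666]]
... * rho(a) = [[-8, 19], [13, -31]]  ->  [[404376916237, -963485302966], [575762554306, -1371835870935]]
... * rho(b) = [[1, 2], [-2, -3]]  ->  [[2331347522169, 3699209741372], [3319434296176, 5267032721417]]
... * rho(a^-1) = [[-31, -19], [-13, -8]]  ->  [[-120361499825075, -73889280852187], [-171373888559877, -105205513398680]]
... * rho(b^-1) = [[-3, -2], [2, 1]]  ->  [[213305937770851, 166833718797963], [303710638882271, 237542263721074]]
tr = 213305937770851 + 237542263721074 = 450848201491925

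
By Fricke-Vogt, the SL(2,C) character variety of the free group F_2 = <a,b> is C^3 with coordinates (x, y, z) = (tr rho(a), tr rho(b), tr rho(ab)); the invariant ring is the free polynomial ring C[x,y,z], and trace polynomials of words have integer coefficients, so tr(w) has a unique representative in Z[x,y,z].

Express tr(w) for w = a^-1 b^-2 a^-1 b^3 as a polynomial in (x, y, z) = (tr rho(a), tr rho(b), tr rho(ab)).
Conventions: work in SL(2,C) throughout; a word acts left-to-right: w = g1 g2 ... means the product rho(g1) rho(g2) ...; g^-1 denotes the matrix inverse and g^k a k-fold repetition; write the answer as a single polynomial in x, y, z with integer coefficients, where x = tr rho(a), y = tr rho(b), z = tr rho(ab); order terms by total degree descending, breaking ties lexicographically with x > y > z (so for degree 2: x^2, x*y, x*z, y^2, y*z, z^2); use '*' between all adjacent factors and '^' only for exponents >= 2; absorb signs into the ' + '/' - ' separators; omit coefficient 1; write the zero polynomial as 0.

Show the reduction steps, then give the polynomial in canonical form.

x*y^4*z - x^2*y^3 - y^5 - y^3*z^2 - x*y^2*z + 2*x^2*y + 5*y^3 + y*z^2 - x*z - 5*y

trace(b^2) = trace(b) trace(b) - trace(1)  (reduce the b square) = y^2 - 2
trace(b^3) = trace(b) trace(b^2) - trace(b)  (reduce the b square) = y^3 - 3*y
trace(b a b) = trace(b) trace(a b) - trace(a)  (reduce the b square) = y*z - x
trace(b^3 a) = trace(b) trace(b a b) - trace(b a)  (reduce the b square) = y^2*z - x*y - z
trace(a^-1 b^3) = trace(b^3) trace(a) - trace(b^3 a)  (eliminate a^-1) = x*y^3 - y^2*z - 2*x*y + z
trace(a^-1 b^3 a^-1) = trace(a^-1 b^3) trace(a) - trace(a^-1 b^3 a)  (eliminate a^-1) = x^2*y^3 - x*y^2*z - 2*x^2*y - y^3 + x*z + 3*y
trace(b^4) = trace(b) trace(b^3) - trace(b^2)  (reduce the b square) = y^4 - 4*y^2 + 2
trace(b^4 a) = trace(b) trace(b^2 a b) - trace(b^2 a)  (reduce the b square) = y^3*z - x*y^2 - 2*y*z + x
trace(b a^-1 b^3) = trace(b^4) trace(a) - trace(b^4 a)  (eliminate a^-1) = x*y^4 - y^3*z - 3*x*y^2 + 2*y*z + x
trace(a b a b) = trace(b a) trace(b a) - trace(1)  (split on b) = z^2 - 2
trace(a b a) = trace(a) trace(b a) - trace(b)  (reduce the a square) = x*z - y
trace(a b a b^2) = trace(b) trace(a b a b) - trace(a b a)  (reduce the b square) = y*z^2 - x*z - y
trace(b^3 a b a) = trace(b) trace(a b a b^2) - trace(a b a b)  (reduce the b square) = y^2*z^2 - x*y*z - y^2 - z^2 + 2
trace(b a^-1 b^3 a) = trace(b^3 a b) trace(a) - trace(b^3 a b a)  (eliminate a^-1) = x*y^3*z - x^2*y^2 - y^2*z^2 - x*y*z + x^2 + y^2 + z^2 - 2
trace(a^-1 b^3 a^-1 b) = trace(b a^-1 b^3) trace(a) - trace(b a^-1 b^3 a)  (eliminate a^-1) = x^2*y^4 - 2*x*y^3*z - 2*x^2*y^2 + y^2*z^2 + 3*x*y*z - y^2 - z^2 + 2
trace(b^-1 a^-1 b^3 a^-1) = trace(a^-1 b^3 a^-1) trace(b) - trace(a^-1 b^3 a^-1 b)  (eliminate b^-1) = x*y^3*z - y^4 - y^2*z^2 - 2*x*y*z + 4*y^2 + z^2 - 2
trace(a^-1 b^-2 a^-1 b^3) = trace(b^-1 a^-1 b^3 a^-1) trace(b) - trace(b^-1 a^-1 b^3 a^-1 b)  (eliminate b^-1) = x*y^4*z - x^2*y^3 - y^5 - y^3*z^2 - x*y^2*z + 2*x^2*y + 5*y^3 + y*z^2 - x*z - 5*y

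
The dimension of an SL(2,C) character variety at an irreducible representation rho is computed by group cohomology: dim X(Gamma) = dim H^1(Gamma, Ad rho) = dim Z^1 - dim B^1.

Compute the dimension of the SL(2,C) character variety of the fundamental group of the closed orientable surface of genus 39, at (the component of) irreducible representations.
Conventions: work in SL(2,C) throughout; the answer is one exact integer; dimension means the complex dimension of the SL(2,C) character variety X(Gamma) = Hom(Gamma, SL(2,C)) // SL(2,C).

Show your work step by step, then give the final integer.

pi_1 of the closed genus-39 surface has 78 generators bound by the single product-of-commutators relator.
A cocycle assigns one sl_2 vector per generator subject to the relator condition d_2(z) = 0: dim of the unconstrained space is 3*2g = 234.
d_2 is surjective at irreducible rho (its cokernel H^2 is dual to H^0 = 0), so dim Z^1 = 234 - 3 = 231.
As always at irreducible rho, dim B^1 = 3.
Hence dim X = 231 - 3 = 228.

228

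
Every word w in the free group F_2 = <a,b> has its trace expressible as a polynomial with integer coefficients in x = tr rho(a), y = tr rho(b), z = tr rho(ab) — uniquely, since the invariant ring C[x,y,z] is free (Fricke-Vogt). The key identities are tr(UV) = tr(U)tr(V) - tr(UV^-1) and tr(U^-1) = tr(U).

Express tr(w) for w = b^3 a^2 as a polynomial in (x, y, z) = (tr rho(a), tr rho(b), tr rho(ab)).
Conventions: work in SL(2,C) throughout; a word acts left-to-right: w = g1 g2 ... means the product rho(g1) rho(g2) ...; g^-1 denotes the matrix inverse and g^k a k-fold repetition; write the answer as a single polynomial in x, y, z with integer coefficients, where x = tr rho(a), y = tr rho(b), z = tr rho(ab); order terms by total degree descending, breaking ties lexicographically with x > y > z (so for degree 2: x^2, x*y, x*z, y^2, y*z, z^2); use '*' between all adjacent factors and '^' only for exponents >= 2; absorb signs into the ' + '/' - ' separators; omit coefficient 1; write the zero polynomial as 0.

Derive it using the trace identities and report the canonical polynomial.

reduce: trace(a^2 b) = trace(a) trace(b a) - trace(b) = x*z - y
trace(a^2) = trace(a) trace(a) - trace(1) = x^2 - 2
reduce: trace(b a^2 b) = trace(b) trace(a^2 b) - trace(a^2) = x*y*z - x^2 - y^2 + 2
trace(b^3 a^2) = trace(b) trace(b a^2 b) - trace(b a^2) = x*y^2*z - x^2*y - y^3 - x*z + 3*y

x*y^2*z - x^2*y - y^3 - x*z + 3*y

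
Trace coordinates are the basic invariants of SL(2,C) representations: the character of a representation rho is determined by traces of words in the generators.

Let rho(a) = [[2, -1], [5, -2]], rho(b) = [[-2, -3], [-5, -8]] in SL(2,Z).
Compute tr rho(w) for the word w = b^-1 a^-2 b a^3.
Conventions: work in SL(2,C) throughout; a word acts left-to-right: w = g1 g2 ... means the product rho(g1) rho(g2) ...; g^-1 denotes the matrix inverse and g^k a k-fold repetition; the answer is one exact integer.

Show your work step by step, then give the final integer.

0

rho(b^-1) = [[-8, 3], [5, -2]]
... * rho(a^-1) = [[-2, 1], [-5, 2]]  ->  [[1, -2], [0, 1]]
... * rho(a^-1) = [[-2, 1], [-5, 2]]  ->  [[8, -3], [-5, 2]]
... * rho(b) = [[-2, -3], [-5, -8]]  ->  [[-1, 0], [0, -1]]
... * rho(a) = [[2, -1], [5, -2]]  ->  [[-2, 1], [-5, 2]]
... * rho(a) = [[2, -1], [5, -2]]  ->  [[1, 0], [0, 1]]
... * rho(a) = [[2, -1], [5, -2]]  ->  [[2, -1], [5, -2]]
tr = 2 + -2 = 0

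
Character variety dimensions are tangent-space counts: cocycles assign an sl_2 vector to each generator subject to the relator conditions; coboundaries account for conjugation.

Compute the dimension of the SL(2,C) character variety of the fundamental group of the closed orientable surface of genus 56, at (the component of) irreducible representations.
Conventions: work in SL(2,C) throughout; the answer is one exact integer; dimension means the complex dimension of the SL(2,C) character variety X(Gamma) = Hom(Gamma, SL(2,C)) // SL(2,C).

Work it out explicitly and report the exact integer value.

330

pi_1 of the closed genus-56 surface has 112 generators bound by the single product-of-commutators relator.
A cocycle assigns one sl_2 vector per generator subject to the relator condition d_2(z) = 0: dim of the unconstrained space is 3*2g = 336.
d_2 is surjective at irreducible rho (its cokernel H^2 is dual to H^0 = 0), so dim Z^1 = 336 - 3 = 333.
As always at irreducible rho, dim B^1 = 3.
dim H^1 = 333 - 3 = 330 = dim X.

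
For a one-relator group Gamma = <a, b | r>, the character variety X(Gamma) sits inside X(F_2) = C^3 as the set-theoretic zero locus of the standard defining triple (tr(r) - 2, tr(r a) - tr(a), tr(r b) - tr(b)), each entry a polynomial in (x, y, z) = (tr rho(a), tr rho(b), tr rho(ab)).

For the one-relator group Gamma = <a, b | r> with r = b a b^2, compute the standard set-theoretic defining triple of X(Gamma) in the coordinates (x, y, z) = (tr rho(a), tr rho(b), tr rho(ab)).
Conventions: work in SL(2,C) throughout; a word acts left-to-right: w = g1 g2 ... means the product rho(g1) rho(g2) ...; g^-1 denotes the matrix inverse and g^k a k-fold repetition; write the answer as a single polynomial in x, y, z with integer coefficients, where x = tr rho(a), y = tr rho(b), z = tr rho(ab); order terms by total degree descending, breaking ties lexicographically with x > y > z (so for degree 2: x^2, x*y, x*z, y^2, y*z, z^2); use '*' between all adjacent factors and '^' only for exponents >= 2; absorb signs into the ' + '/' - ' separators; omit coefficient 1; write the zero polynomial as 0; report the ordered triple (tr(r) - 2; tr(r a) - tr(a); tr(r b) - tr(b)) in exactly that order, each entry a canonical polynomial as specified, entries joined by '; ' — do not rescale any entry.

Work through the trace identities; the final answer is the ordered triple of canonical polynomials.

and trace(a b^2) = trace(b)*trace(a b) - trace(a)  (reduce the b square) = y*z - x
trace(b a b^2) = trace(b)*trace(a b^2) - trace(a b)  (reduce the b square) = y^2*z - x*y - z
trace(a b a b) = trace(a b)*trace(a b) - trace(1)  (split on a) = z^2 - 2
and trace(a b a) = trace(a)*trace(b a) - trace(b)  (reduce the a square) = x*z - y
trace(b a b^2 a) = trace(b)*trace(a b a b) - trace(a b a)  (reduce the b square) = y*z^2 - x*z - y
trace(b a b^3) = trace(b)*trace(b a b^2) - trace(b a b) = y^3*z - x*y^2 - 2*y*z + x
assemble the triple (trace(r) - 2; trace(r a) - x; trace(r b) - y)

y^2*z - x*y - z - 2; y*z^2 - x*z - x - y; y^3*z - x*y^2 - 2*y*z + x - y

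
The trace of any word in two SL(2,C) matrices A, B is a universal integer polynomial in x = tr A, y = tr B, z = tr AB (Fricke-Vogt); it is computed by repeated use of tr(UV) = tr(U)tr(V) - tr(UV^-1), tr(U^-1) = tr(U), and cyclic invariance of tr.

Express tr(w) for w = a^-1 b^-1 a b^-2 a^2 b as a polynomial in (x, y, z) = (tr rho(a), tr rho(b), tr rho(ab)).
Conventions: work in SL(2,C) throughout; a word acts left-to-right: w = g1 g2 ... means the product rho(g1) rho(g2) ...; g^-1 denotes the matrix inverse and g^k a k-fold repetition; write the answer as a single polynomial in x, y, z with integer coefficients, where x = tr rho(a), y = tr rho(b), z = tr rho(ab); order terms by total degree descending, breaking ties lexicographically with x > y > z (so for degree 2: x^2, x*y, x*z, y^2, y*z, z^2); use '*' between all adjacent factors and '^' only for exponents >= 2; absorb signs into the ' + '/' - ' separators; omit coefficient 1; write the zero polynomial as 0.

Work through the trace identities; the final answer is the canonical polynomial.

-x^3*y^3*z + x^4*y^2 + x^2*y^4 + 2*x^2*y^2*z^2 - x*y^3*z - x*y*z^3 - x^4 - 4*x^2*y^2 - x^2*z^2 + 2*x*y*z + 4*x^2 + z^2 - 2

trace(a^2) = trace(a) * trace(a) - trace(1)   [square of a] = x^2 - 2
trace(a^3) = trace(a) * trace(a^2) - trace(a)   [square of a] = x^3 - 3*x
trace(a b a) = trace(a) * trace(b a) - trace(b)   [square of a] = x*z - y
reduce: trace(a^3 b) = trace(a) * trace(a b a) - trace(a b)   [square of a] = x^2*z - x*y - z
reduce: trace(a b^-1 a^2) = trace(a^3) * trace(b) - trace(a^3 b)   [inverse elimination on b] = x^3*y - x^2*z - 2*x*y + z
trace(a^3 b a) = trace(a) * trace(a^2 b a) - trace(a^2 b)   [square of a] = x^3*z - x^2*y - 2*x*z + y
reduce: trace(b a b a) = trace(b a) * trace(b a) - trace(1)   [split at a repeated b] = z^2 - 2
trace(b a b) = trace(b) * trace(a b) - trace(a)   [square of b] = y*z - x
so trace(a b a b a) = trace(a) * trace(b a b a) - trace(b a b)   [square of a] = x*z^2 - y*z - x
trace(a^3 b a b) = trace(a) * trace(a b a b a) - trace(a b a b)   [square of a] = x^2*z^2 - x*y*z - x^2 - z^2 + 2
trace(a^2 b a b^-1 a) = trace(a^3 b a) * trace(b) - trace(a^3 b a b)   [inverse elimination on b] = x^3*y*z - x^2*y^2 - x^2*z^2 - x*y*z + x^2 + y^2 + z^2 - 2
trace(b a^2 b) = trace(b) * trace(a^2 b) - trace(a^2)   [square of b] = x*y*z - x^2 - y^2 + 2
trace(a b a^2 b a) = trace(a) * trace(b a^2 b a) - trace(b a^2 b)   [square of a] = x^2*z^2 - 2*x*y*z + y^2 - 2
reduce: trace(b a b a b a) = trace(a b a b) * trace(a b) - trace(b a)   [split at a repeated a] = z^3 - 3*z
trace(b a b a b) = trace(b) * trace(a b a b) - trace(a b a)   [square of b] = y*z^2 - x*z - y
so trace(a b a^2 b a b) = trace(a) * trace(b a b a b a) - trace(b a b a b)   [square of a] = x*z^3 - y*z^2 - 2*x*z + y
trace(a^2 b a b^-1 a b) = trace(a b a^2 b a) * trace(b) - trace(a b a^2 b a b)   [inverse elimination on b] = x^2*y*z^2 - 2*x*y^2*z - x*z^3 + y^3 + y*z^2 + 2*x*z - 3*y
reduce: trace(b^-1 a b^-1 a^2 b a) = trace(a^2 b a b^-1 a) * trace(b) - trace(a^2 b a b^-1 a b)   [inverse elimination on b] = x^3*y^2*z - x^2*y^3 - 2*x^2*y*z^2 + x*y^2*z + x*z^3 + x^2*y - 2*x*z + y
reduce: trace(b^-1 a^2 b a^-1 b^-1 a) = trace(b^-1 a b^-1 a^2 b) * trace(a) - trace(b^-1 a b^-1 a^2 b a)   [inverse elimination on a] = -x^3*y^2*z + x^4*y + x^2*y^3 + 2*x^2*y*z^2 - x^3*z - x*y^2*z - x*z^3 - 3*x^2*y + 3*x*z - y
reduce: trace(b a^3 b) = trace(a) * trace(a b^2 a) - trace(a b^2)   [square of a] = x^2*y*z - x^3 - x*y^2 - y*z + 3*x
so trace(a^3 b a^-1 b) = trace(b a^3 b) * trace(a) - trace(b a^3 b a)   [inverse elimination on a] = x^3*y*z - x^4 - x^2*y^2 - x^2*z^2 + 4*x^2 + z^2 - 2
so trace(a^2 b a^-1 b^-1 a) = trace(a^3 b a^-1) * trace(b) - trace(a^3 b a^-1 b)   [inverse elimination on b] = -x^3*y*z + x^4 + x^2*y^2 + x^2*z^2 + x*y*z - 4*x^2 - y^2 - z^2 + 2
so trace(a^-1 b^-1 a b^-2 a^2 b) = trace(b^-1 a^2 b a^-1 b^-1 a) * trace(b) - trace(b^-1 a^2 b a^-1 b^-1 a b)   [inverse elimination on b] = -x^3*y^3*z + x^4*y^2 + x^2*y^4 + 2*x^2*y^2*z^2 - x*y^3*z - x*y*z^3 - x^4 - 4*x^2*y^2 - x^2*z^2 + 2*x*y*z + 4*x^2 + z^2 - 2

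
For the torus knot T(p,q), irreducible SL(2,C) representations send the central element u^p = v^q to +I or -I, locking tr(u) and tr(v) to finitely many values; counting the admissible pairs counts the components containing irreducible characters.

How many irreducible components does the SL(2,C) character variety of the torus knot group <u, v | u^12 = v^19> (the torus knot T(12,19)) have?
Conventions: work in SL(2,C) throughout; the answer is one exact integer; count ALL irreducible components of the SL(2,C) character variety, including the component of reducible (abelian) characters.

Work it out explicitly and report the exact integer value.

Gamma = < u, v | u^12 = v^19 > (torus knot T(12,19)); the central element u^12 = v^19 acts as +I or -I in any irreducible SL(2,C) representation.
So on each irreducible component the traces are pinned: tr(u) = 2*cos(pi*alpha/12) with 1 <= alpha <= 11, tr(v) = 2*cos(pi*beta/19) with 1 <= beta <= 18.
Consistency of u^12 = (-1)^alpha I with v^19 = (-1)^beta I forces alpha = beta (mod 2).
count pairs: odd alpha (6 choices) x odd beta (9), plus even alpha (5) x even beta (9): 6*9 + 5*9 = 99.
That is 99 components of irreducible characters, and with the reducible (abelian) component the total is 100.

100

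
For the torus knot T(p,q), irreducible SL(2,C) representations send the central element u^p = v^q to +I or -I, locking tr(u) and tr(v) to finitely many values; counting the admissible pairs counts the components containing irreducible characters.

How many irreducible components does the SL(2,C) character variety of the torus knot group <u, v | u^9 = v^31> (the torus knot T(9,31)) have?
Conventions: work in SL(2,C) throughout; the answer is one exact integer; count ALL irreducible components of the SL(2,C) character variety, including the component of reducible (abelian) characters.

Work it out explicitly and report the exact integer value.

121

In the torus knot group T(9,31), u^9 = v^31 is central, so an irreducible representation sends it to +I or -I (Schur).
So on each irreducible component the traces are pinned: tr(u) = 2*cos(pi*alpha/9) with 1 <= alpha <= 8, tr(v) = 2*cos(pi*beta/31) with 1 <= beta <= 30.
u^9 = (-1)^alpha I and v^31 = (-1)^beta I must agree, so alpha and beta have equal parity.
Counting: 4 odd alphas x 15 odd betas + 4 even alphas x 15 even betas = 60 + 60 = 120.
components with irreducible characters: 120; plus the single component of reducible (abelian) characters: total 121.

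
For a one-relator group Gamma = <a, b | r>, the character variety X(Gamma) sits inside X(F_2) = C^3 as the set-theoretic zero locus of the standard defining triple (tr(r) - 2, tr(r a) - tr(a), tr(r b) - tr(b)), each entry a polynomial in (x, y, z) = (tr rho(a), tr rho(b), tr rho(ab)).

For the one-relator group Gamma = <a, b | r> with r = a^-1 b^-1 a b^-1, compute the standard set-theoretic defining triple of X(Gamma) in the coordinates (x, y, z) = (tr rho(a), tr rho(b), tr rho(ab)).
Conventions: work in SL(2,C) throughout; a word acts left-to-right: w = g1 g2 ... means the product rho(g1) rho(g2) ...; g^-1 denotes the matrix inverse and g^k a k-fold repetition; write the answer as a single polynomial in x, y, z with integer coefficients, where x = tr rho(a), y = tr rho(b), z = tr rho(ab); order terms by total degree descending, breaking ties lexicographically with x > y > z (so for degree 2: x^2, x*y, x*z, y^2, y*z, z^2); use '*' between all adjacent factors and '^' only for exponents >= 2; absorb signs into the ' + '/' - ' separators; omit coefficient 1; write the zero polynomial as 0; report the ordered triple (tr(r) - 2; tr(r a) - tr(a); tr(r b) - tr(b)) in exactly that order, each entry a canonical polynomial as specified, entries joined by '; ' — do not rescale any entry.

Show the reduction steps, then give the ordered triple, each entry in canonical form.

x*y*z - x^2 - z^2; x*y^2 - y*z - 2*x; 0

trace(b^-1) = trace(b) = y
apply: trace(b a b) = trace(b) trace(a b) - trace(a) = y*z - x
trace(b a b a) = trace(a b) trace(a b) - trace(1) = z^2 - 2
apply: trace(a b a^-1 b) = trace(b a b) trace(a) - trace(b a b a) = x*y*z - x^2 - z^2 + 2
use: trace(a^-1 b^-1 a b) = trace(a b a^-1) trace(b) - trace(a b a^-1 b) = -x*y*z + x^2 + y^2 + z^2 - 2
use: trace(a^-1 b^-1 a b^-1) = trace(a^-1 b^-1 a) trace(b) - trace(a^-1 b^-1 a b) = x*y*z - x^2 - z^2 + 2
apply: trace(b^-1 a) = trace(a) trace(b) - trace(a b) = x*y - z
use: trace(b^-1 a b^-1) = trace(b^-1 a) trace(b) - trace(b^-1 a b) = x*y^2 - y*z - x
assemble the triple (trace(r) - 2; trace(r a) - x; trace(r b) - y)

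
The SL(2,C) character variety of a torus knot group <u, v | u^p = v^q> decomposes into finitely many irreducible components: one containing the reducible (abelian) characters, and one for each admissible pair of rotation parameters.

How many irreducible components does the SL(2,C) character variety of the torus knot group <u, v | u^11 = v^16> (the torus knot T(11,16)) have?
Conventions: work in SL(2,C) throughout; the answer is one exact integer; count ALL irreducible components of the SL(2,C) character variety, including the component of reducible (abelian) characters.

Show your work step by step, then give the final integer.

In the torus knot group T(11,16), u^11 = v^16 is central, so an irreducible representation sends it to +I or -I (Schur).
So on each irreducible component the traces are pinned: tr(u) = 2*cos(pi*alpha/11) with 1 <= alpha <= 10, tr(v) = 2*cos(pi*beta/16) with 1 <= beta <= 15.
u^11 = (-1)^alpha I and v^16 = (-1)^beta I must agree, so alpha and beta have equal parity.
Enumerate parity-matched pairs: 5*8 odd-odd plus 5*7 even-even gives 75.
Total: 75 irreducible-character components + 1 reducible (abelian) component = 76.

76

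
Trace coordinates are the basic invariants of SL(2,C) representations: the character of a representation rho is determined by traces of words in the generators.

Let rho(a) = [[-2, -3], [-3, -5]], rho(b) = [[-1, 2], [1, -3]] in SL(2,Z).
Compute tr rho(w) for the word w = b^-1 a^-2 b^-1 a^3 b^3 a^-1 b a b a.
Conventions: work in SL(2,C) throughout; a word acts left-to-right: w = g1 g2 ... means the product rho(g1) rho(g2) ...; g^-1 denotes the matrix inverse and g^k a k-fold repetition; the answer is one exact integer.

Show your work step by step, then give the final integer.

-408013648

rho(b^-1) = [[-3, -2], [-1, -1]]
... * rho(a^-1) = [[-5, 3], [3, -2]]  ->  [[9, -5], [2, -1]]
... * rho(a^-1) = [[-5, 3], [3, -2]]  ->  [[-60, 37], [-13, 8]]
... * rho(b^-1) = [[-3, -2], [-1, -1]]  ->  [[143, 83], [31, 18]]
... * rho(a) = [[-2, -3], [-3, -5]]  ->  [[-535, -844], [-116, -183]]
... * rho(a) = [[-2, -3], [-3, -5]]  ->  [[3602, 5825], [781, 1263]]
... * rho(a) = [[-2, -3], [-3, -5]]  ->  [[-24679, -39931], [-5351, -8658]]
... * rho(b) = [[-1, 2], [1, -3]]  ->  [[-15252, 70435], [-3307, 15272]]
... * rho(b) = [[-1, 2], [1, -3]]  ->  [[85687, -241809], [18579, -52430]]
... * rho(b) = [[-1, 2], [1, -3]]  ->  [[-327496, 896801], [-71009, 194448]]
... * rho(a^-1) = [[-5, 3], [3, -2]]  ->  [[4327883, -2776090], [938389, -601923]]
... * rho(b) = [[-1, 2], [1, -3]]  ->  [[-7103973, 16984036], [-1540312, 3682547]]
... * rho(a) = [[-2, -3], [-3, -5]]  ->  [[-36744162, -63608261], [-7967017, -13791799]]
... * rho(b) = [[-1, 2], [1, -3]]  ->  [[-26864099, 117336459], [-5824782, 25441363]]
... * rho(a) = [[-2, -3], [-3, -5]]  ->  [[-298281179, -506089998], [-64674525, -109732469]]
tr = -298281179 + -109732469 = -408013648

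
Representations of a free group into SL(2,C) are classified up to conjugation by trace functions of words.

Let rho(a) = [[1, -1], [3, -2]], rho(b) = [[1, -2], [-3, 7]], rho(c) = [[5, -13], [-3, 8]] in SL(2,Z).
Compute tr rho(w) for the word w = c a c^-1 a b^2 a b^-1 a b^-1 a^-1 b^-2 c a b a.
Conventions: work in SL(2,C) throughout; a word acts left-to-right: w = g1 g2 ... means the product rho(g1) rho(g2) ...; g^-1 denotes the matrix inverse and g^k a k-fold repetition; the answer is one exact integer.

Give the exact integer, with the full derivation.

rho(c) = [[5, -13], [-3, 8]]
... * rho(a) = [[1, -1], [3, -2]]  ->  [[-34, 21], [21, -13]]
... * rho(c^-1) = [[8, 13], [3, 5]]  ->  [[-209, -337], [129, 208]]
... * rho(a) = [[1, -1], [3, -2]]  ->  [[-1220, 883], [753, -545]]
... * rho(b) = [[1, -2], [-3, 7]]  ->  [[-3869, 8621], [2388, -5321]]
... * rho(b) = [[1, -2], [-3, 7]]  ->  [[-29732, 68085], [18351, -42023]]
... * rho(a) = [[1, -1], [3, -2]]  ->  [[174523, -106438], [-107718, 65695]]
... * rho(b^-1) = [[7, 2], [3, 1]]  ->  [[902347, 242608], [-556941, -149741]]
... * rho(a) = [[1, -1], [3, -2]]  ->  [[1630171, -1387563], [-1006164, 856423]]
... * rho(b^-1) = [[7, 2], [3, 1]]  ->  [[7248508, 1872779], [-4473879, -1155905]]
... * rho(a^-1) = [[-2, 1], [-3, 1]]  ->  [[-20115353, 9121287], [12415473, -5629784]]
... * rho(b^-1) = [[7, 2], [3, 1]]  ->  [[-113443610, -31109419], [70018959, 19201162]]
... * rho(b^-1) = [[7, 2], [3, 1]]  ->  [[-887433527, -257996639], [547736199, 159239080]]
... * rho(c) = [[5, -13], [-3, 8]]  ->  [[-3663177718, 9472662739], [2260963755, -5846657947]]
... * rho(a) = [[1, -1], [3, -2]]  ->  [[24754810499, -15282147760], [-15279010086, 9432352139]]
... * rho(b) = [[1, -2], [-3, 7]]  ->  [[70601253779, -156484655318], [-43576066503, 96584485145]]
... * rho(a) = [[1, -1], [3, -2]]  ->  [[-398852712175, 242368056857], [246177388932, -149592903787]]
tr = -398852712175 + -149592903787 = -548445615962

-548445615962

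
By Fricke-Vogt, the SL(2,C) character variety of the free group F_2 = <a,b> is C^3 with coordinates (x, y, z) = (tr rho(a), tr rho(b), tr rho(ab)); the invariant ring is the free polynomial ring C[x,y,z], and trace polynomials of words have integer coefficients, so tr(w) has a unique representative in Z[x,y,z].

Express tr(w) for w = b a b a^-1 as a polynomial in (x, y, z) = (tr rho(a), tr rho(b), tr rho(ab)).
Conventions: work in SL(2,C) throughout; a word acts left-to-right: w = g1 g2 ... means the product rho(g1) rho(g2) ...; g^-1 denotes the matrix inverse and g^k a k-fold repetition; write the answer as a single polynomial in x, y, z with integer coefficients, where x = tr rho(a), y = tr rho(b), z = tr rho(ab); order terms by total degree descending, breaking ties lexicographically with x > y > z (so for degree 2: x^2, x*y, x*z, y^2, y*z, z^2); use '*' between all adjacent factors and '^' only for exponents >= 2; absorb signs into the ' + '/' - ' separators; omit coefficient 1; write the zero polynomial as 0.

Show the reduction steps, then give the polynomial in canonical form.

use: tr(b a b) = tr(b) * tr(a b) - tr(a)  (reduce the b square) = y*z - x
tr(b a b a) = tr(b a) * tr(b a) - tr(1)  (split on b) = z^2 - 2
tr(b a b a^-1) = tr(b a b) * tr(a) - tr(b a b a)  (eliminate a^-1) = x*y*z - x^2 - z^2 + 2

x*y*z - x^2 - z^2 + 2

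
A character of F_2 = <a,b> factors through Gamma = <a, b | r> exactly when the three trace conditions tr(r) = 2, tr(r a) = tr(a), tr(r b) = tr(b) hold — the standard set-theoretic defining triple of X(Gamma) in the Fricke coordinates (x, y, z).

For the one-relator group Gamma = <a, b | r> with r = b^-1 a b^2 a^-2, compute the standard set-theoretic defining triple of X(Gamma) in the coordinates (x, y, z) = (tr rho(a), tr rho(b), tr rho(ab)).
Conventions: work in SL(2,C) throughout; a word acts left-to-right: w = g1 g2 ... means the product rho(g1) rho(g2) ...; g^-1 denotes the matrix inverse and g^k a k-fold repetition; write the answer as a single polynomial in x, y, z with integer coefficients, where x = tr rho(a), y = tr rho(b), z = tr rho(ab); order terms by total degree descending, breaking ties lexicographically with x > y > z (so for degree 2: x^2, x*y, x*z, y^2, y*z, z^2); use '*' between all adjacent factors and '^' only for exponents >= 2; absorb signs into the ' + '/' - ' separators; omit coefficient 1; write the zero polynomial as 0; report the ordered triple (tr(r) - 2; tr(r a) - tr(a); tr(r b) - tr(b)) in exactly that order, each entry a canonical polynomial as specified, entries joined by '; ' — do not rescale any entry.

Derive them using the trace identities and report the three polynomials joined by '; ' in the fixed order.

-x^2*y^2*z + x^3*y + x*y^3 + x*y*z^2 - 3*x*y - z - 2; -x*y^2*z + x^2*y + y^3 + y*z^2 - x - 3*y; x*y^2 - y*z - x - y

so trace(b^2) = trace(b) trace(b) - trace(1)  (reduce the b square) = y^2 - 2
reduce: trace(b^2 a) = trace(b) trace(a b) - trace(a)  (reduce the b square) = y*z - x
so trace(b^2 a^-1) = trace(b^2) trace(a) - trace(b^2 a)  (eliminate a^-1) = x*y^2 - y*z - x
trace(b a b^2) = trace(b) trace(b a b) - trace(b a)  (reduce the b square) = y^2*z - x*y - z
trace(a b a b) = trace(b a) trace(b a) - trace(1)  (split on b) = z^2 - 2
trace(a b a) = trace(a) trace(b a) - trace(b)  (reduce the a square) = x*z - y
trace(b a b^2 a) = trace(b) trace(a b a b) - trace(a b a)  (reduce the b square) = y*z^2 - x*z - y
reduce: trace(b a b^2 a^-1) = trace(b a b^2) trace(a) - trace(b a b^2 a)  (eliminate a^-1) = x*y^2*z - x^2*y - y*z^2 + y
reduce: trace(a b^2 a^-2 b) = trace(b a b^2 a^-1) trace(a) - trace(b a b^2)  (eliminate a^-1) = x^2*y^2*z - x^3*y - x*y*z^2 - y^2*z + 2*x*y + z
trace(b^-1 a b^2 a^-2) = trace(a b^2 a^-2) trace(b) - trace(a b^2 a^-2 b)  (eliminate b^-1) = -x^2*y^2*z + x^3*y + x*y^3 + x*y*z^2 - 3*x*y - z
reduce: trace(b^-1 a b^2 a^-1) = trace(a b^2 a^-1) trace(b) - trace(a b^2 a^-1 b) = -x*y^2*z + x^2*y + y^3 + y*z^2 - 3*y
assemble the triple (trace(r) - 2; trace(r a) - x; trace(r b) - y)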